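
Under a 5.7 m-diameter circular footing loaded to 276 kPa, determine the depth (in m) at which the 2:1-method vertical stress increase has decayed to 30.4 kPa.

2:1 spreading — at depth z the loaded area has grown by z in each plan dimension:
qD²/(D+z)² = Δσ_z ⇒ z = D(√(q/Δσ_z) − 1) = 5.7×(√(276/30.4) − 1) = 11.47 m

z ≈ 11.5 m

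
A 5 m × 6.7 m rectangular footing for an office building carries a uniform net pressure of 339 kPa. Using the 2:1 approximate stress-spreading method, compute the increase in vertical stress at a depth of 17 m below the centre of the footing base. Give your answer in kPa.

Δσ_z ≈ 21.8 kPa

By the 2:1 method the load spreads at 1 horizontal : 2 vertical, so at depth z the loaded area has grown by z in each plan dimension:
Δσ = qBL/((B+z)(L+z)) = 339×5×6.7/((5+17)(6.7+17)) = 21.781 kPa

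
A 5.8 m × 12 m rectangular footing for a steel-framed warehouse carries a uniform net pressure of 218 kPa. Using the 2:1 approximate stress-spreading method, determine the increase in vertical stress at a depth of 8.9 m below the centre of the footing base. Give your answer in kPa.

By the 2:1 method the load spreads at 1 horizontal : 2 vertical, so at depth z the loaded area has grown by z in each plan dimension:
Δσ = qBL/((B+z)(L+z)) = 218×5.8×12/((5.8+8.9)(12+8.9)) = 49.386 kPa

Δσ_z ≈ 49.4 kPa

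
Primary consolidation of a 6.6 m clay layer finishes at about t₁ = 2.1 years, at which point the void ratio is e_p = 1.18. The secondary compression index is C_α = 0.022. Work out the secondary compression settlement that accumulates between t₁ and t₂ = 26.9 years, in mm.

S_s ≈ 73.8 mm

Secondary compression: S_s = C_α·H/(1+e_p)·log₁₀(t₂/t₁)
S_s = 0.022×6.6/(1+1.18)×log₁₀(26.9/2.1)
    = 0.06661 × 1.108 = 0.07377 m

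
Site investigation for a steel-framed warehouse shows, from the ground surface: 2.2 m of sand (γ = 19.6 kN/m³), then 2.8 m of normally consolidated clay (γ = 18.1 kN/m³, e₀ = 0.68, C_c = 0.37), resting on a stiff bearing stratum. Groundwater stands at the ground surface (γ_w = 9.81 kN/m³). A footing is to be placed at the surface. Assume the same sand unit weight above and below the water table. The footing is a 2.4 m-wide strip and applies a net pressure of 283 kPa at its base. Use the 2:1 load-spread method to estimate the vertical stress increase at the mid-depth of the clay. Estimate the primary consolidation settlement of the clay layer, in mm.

Mid-depth of clay below the ground surface: z = 2.2 + 2.8/2 = 3.6 m.
Total vertical stress at mid-clay: σ_v = 19.6×2.2 + 18.1×1.4 = 68.46 kPa.
Pore pressure: u = 9.81×(3.6 − 0) = 35.316 kPa.
Initial effective stress: σ'_0 = σ_v − u = 68.46 − 35.316 = 33.144 kPa.
Stress increase at mid-clay by the 2:1 spreading method:
Δσ = qB/(B+z) = 283×2.4/(2.4+3.6) = 113.2 kPa
Final effective stress: σ'_f = σ'_0 + Δσ = 33.144 + 113.2 = 146.34 kPa.
Normally consolidated clay, so the full stress increment lies on the virgin compression line:
S_c = C_c·H/(1+e₀)·log₁₀(σ'_f/σ'_0) = 0.37×2.8/(1+0.68)×log₁₀(146.34/33.144)
    = 0.61667 × 0.64496 = 0.3977 m

S_c ≈ 398 mm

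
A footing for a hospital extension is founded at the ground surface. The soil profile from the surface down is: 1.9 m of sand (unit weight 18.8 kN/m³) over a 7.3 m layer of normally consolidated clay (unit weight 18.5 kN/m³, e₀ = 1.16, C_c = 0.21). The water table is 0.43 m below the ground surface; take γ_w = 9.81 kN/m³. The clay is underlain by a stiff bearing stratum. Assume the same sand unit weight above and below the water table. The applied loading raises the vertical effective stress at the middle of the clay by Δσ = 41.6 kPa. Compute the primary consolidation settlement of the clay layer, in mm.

Mid-depth of clay below the ground surface: z = 1.9 + 7.3/2 = 5.55 m.
Total vertical stress at mid-clay: σ_v = 18.8×1.9 + 18.5×3.65 = 103.24 kPa.
Pore pressure: u = 9.81×(5.55 − 0.43) = 50.227 kPa.
Initial effective stress: σ'_0 = σ_v − u = 103.24 − 50.227 = 53.013 kPa.
Final effective stress: σ'_f = σ'_0 + Δσ = 53.013 + 41.6 = 94.613 kPa.
Normally consolidated clay, so the full stress increment lies on the virgin compression line:
S_c = C_c·H/(1+e₀)·log₁₀(σ'_f/σ'_0) = 0.21×7.3/(1+1.16)×log₁₀(94.613/53.013)
    = 0.70972 × 0.25157 = 0.1785 m

S_c ≈ 179 mm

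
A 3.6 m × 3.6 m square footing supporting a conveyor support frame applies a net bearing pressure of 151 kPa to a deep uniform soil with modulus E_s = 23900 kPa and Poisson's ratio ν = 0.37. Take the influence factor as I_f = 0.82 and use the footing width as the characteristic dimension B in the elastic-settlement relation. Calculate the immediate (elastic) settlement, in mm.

S_e ≈ 16.1 mm

Immediate (elastic) settlement: S_e = q·B·(1−ν²)/E_s · I_f.
S_e = 151 × 3.6 × (1 − 0.37²) / 23900 × 0.82
    = 151 × 3.6 × 0.8631 / 23900 × 0.82
    = 0.0161 m = 16.1 mm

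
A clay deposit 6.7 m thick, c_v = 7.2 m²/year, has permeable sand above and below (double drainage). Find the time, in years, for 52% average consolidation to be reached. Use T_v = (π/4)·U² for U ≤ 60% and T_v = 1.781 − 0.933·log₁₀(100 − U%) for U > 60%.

Drainage path length: H_d = H/2 = 3.35 m (double drainage).
U ≤ 60%: T_v = (π/4)·U² = (π/4)×0.52² = 0.21237.
t = T_v·H_d²/c_v = 0.21237×3.35²/7.2 = 0.331 years.

t ≈ 0.331 years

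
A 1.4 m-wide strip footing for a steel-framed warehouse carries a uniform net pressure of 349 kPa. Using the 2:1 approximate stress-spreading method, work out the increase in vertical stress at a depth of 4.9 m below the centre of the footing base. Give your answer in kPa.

Δσ_z ≈ 77.6 kPa

By the 2:1 method the load spreads at 1 horizontal : 2 vertical, so at depth z the loaded area has grown by z in each plan dimension:
Δσ = qB/(B+z) = 349×1.4/(1.4+4.9) = 77.556 kPa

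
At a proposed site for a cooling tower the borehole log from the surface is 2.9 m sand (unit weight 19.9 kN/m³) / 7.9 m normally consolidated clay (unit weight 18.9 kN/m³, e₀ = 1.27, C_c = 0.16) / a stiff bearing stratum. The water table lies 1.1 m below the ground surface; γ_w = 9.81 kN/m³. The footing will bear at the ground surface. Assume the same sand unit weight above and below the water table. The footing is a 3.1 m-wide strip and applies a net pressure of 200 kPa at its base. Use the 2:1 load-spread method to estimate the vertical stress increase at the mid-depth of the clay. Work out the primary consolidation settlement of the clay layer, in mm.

S_c ≈ 145 mm

Mid-depth of clay below the ground surface: z = 2.9 + 7.9/2 = 6.85 m.
Total vertical stress at mid-clay: σ_v = 19.9×2.9 + 18.9×3.95 = 132.37 kPa.
Pore pressure: u = 9.81×(6.85 − 1.1) = 56.408 kPa.
Initial effective stress: σ'_0 = σ_v − u = 132.37 − 56.408 = 75.962 kPa.
Stress increase at mid-clay by the 2:1 spreading method:
Δσ = qB/(B+z) = 200×3.1/(3.1+6.85) = 62.312 kPa
Final effective stress: σ'_f = σ'_0 + Δσ = 75.962 + 62.312 = 138.27 kPa.
Normally consolidated clay, so the full stress increment lies on the virgin compression line:
S_c = C_c·H/(1+e₀)·log₁₀(σ'_f/σ'_0) = 0.16×7.9/(1+1.27)×log₁₀(138.27/75.962)
    = 0.55683 × 0.26013 = 0.1448 m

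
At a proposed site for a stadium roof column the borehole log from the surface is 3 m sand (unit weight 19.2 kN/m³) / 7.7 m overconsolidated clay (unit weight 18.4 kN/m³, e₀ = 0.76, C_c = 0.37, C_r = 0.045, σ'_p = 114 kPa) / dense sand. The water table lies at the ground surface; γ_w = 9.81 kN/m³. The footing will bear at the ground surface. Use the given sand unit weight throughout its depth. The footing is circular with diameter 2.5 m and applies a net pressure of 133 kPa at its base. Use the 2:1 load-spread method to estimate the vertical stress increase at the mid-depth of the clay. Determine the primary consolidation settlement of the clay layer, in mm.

Mid-depth of clay below the ground surface: z = 3 + 7.7/2 = 6.85 m.
Total vertical stress at mid-clay: σ_v = 19.2×3 + 18.4×3.85 = 128.44 kPa.
Pore pressure: u = 9.81×(6.85 − 0) = 67.198 kPa.
Initial effective stress: σ'_0 = σ_v − u = 128.44 − 67.198 = 61.242 kPa.
Stress increase at mid-clay by the 2:1 spreading method:
Δσ ≈ qD²/(D+z)² = 133×2.5²/(2.5+6.85)² = 9.5084 kPa
Final effective stress: σ'_f = 61.242 + 9.5084 = 70.75 kPa.
σ'_f = 70.75 ≤ σ'_p = 114 kPa, so the clay remains overconsolidated and only the recompression index applies:
S_c = C_r·H/(1+e₀)·log₁₀(σ'_f/σ'_0) = 0.045×7.7/1.76×log₁₀(70.75/61.242)
    = 0.19687 × 0.062677 = 0.01234 m

S_c ≈ 12.3 mm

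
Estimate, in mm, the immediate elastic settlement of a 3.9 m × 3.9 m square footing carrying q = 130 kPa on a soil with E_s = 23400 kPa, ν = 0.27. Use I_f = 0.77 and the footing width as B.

S_e ≈ 15.5 mm

Immediate (elastic) settlement: S_e = q·B·(1−ν²)/E_s · I_f.
S_e = 130 × 3.9 × (1 − 0.27²) / 23400 × 0.77
    = 130 × 3.9 × 0.9271 / 23400 × 0.77
    = 0.01547 m = 15.47 mm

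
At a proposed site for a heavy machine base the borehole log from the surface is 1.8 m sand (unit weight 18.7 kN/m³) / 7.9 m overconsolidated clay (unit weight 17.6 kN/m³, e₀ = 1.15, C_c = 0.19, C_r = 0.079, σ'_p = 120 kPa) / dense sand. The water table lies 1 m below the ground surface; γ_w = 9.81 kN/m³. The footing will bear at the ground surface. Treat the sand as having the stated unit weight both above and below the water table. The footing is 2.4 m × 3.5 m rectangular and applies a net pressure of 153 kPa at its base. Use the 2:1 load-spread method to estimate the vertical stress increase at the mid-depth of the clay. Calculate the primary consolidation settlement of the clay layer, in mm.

Mid-depth of clay below the ground surface: z = 1.8 + 7.9/2 = 5.75 m.
Total vertical stress at mid-clay: σ_v = 18.7×1.8 + 17.6×3.95 = 103.18 kPa.
Pore pressure: u = 9.81×(5.75 − 1) = 46.598 kPa.
Initial effective stress: σ'_0 = σ_v − u = 103.18 − 46.598 = 56.582 kPa.
Stress increase at mid-clay by the 2:1 spreading method:
Δσ = qBL/((B+z)(L+z)) = 153×2.4×3.5/((2.4+5.75)(3.5+5.75)) = 17.048 kPa
Final effective stress: σ'_f = 56.582 + 17.048 = 73.63 kPa.
σ'_f = 73.63 ≤ σ'_p = 120 kPa, so the clay remains overconsolidated and only the recompression index applies:
S_c = C_r·H/(1+e₀)·log₁₀(σ'_f/σ'_0) = 0.079×7.9/2.15×log₁₀(73.63/56.582)
    = 0.29028 × 0.11438 = 0.0332 m

S_c ≈ 33.2 mm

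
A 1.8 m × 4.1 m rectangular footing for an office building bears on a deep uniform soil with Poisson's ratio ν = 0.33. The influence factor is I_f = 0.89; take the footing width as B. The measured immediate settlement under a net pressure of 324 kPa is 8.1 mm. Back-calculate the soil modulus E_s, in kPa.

E_s ≈ 57100 kPa

S_e = q·B·(1−ν²)/E_s · I_f  ⇒  E_s = q·B·(1−ν²)·I_f / S_e.
E_s = 324 × 1.8 × 0.8911 × 0.89 / 0.0081 = 57100 kPa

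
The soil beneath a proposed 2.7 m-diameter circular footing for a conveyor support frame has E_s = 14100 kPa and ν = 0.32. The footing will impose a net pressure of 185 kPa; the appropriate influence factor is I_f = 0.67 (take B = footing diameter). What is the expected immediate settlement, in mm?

S_e ≈ 21.3 mm

Immediate (elastic) settlement: S_e = q·B·(1−ν²)/E_s · I_f.
S_e = 185 × 2.7 × (1 − 0.32²) / 14100 × 0.67
    = 185 × 2.7 × 0.8976 / 14100 × 0.67
    = 0.0213 m = 21.3 mm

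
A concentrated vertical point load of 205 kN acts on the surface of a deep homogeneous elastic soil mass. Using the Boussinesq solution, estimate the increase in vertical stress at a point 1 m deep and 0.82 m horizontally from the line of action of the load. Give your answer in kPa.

Δσ_z ≈ 27.1 kPa

Boussinesq vertical stress below a point load on an elastic half-space:
Δσ_z = 3P/(2πz²) · [1 + (r/z)²]^(−5/2)
r/z = 0.82/1 = 0.82; [1+(r/z)²]^(−5/2) = 0.27647.
Δσ_z = 3×205/(2π×1²) × 0.27647 = 97.88 × 0.27647 = 27.06 kPa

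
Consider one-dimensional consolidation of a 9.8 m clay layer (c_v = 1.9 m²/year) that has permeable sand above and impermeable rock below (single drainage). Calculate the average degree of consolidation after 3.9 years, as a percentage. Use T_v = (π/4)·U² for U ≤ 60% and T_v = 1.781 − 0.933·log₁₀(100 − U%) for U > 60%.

Drainage path length: H_d = H = 9.8 m (single drainage).
T_v = c_v·t/H_d² = 1.9×3.9/9.8² = 0.077155.
T_v = 0.077155 corresponds to the U ≤ 60% branch:
U = √(4T_v/π) = 0.3134

U ≈ 31.3 %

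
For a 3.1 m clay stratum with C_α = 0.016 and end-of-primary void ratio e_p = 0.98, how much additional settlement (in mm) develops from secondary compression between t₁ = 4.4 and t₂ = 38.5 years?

Secondary compression: S_s = C_α·H/(1+e_p)·log₁₀(t₂/t₁)
S_s = 0.016×3.1/(1+0.98)×log₁₀(38.5/4.4)
    = 0.02505 × 0.942 = 0.0236 m

S_s ≈ 23.6 mm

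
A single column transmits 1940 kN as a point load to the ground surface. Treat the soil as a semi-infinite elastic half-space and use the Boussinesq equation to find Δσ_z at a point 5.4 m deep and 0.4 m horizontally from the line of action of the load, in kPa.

Δσ_z ≈ 31.3 kPa

Boussinesq vertical stress below a point load on an elastic half-space:
Δσ_z = 3P/(2πz²) · [1 + (r/z)²]^(−5/2)
r/z = 0.4/5.4 = 0.074074; [1+(r/z)²]^(−5/2) = 0.98641.
Δσ_z = 3×1940/(2π×5.4²) × 0.98641 = 31.765 × 0.98641 = 31.33 kPa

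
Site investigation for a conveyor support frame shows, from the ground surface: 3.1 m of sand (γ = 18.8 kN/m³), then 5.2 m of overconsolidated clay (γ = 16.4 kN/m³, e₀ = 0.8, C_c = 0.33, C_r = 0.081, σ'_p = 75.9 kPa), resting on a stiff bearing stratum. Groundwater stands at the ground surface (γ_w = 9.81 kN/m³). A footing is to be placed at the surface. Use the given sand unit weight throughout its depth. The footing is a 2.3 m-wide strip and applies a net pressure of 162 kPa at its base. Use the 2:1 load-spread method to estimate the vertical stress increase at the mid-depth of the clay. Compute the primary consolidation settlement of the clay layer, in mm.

Mid-depth of clay below the ground surface: z = 3.1 + 5.2/2 = 5.7 m.
Total vertical stress at mid-clay: σ_v = 18.8×3.1 + 16.4×2.6 = 100.92 kPa.
Pore pressure: u = 9.81×(5.7 − 0) = 55.917 kPa.
Initial effective stress: σ'_0 = σ_v − u = 100.92 − 55.917 = 45.003 kPa.
Stress increase at mid-clay by the 2:1 spreading method:
Δσ = qB/(B+z) = 162×2.3/(2.3+5.7) = 46.575 kPa
Final effective stress: σ'_f = 45.003 + 46.575 = 91.578 kPa.
σ'_f = 91.578 > σ'_p = 75.9 kPa, so the stress path crosses the preconsolidation pressure — recompression up to σ'_p, then virgin compression beyond:
S_c = H/(1+e₀)·[C_r·log₁₀(σ'_p/σ'_0) + C_c·log₁₀(σ'_f/σ'_p)]
    = 5.2/1.8 × [0.081×log₁₀(75.9/45.003) + 0.33×log₁₀(91.578/75.9)]
    = 2.8889 × [0.018387 + 0.026911] = 0.1309 m

S_c ≈ 131 mm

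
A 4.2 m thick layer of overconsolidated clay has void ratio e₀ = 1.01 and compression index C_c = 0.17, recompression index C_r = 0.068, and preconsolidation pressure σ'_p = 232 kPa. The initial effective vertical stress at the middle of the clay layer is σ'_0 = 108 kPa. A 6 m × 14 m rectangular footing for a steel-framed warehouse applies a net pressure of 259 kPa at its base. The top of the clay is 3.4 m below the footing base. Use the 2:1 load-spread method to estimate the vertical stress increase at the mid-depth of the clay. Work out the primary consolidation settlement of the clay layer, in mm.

S_c ≈ 39.6 mm

Mid-depth of clay below the footing base: z = 3.4 + 4.2/2 = 5.5 m.
Stress increase at mid-clay by the 2:1 spreading method:
Δσ = qBL/((B+z)(L+z)) = 259×6×14/((6+5.5)(14+5.5)) = 97.017 kPa
Final effective stress: σ'_f = 108 + 97.017 = 205.02 kPa.
σ'_f = 205.02 ≤ σ'_p = 232 kPa, so the clay remains overconsolidated and only the recompression index applies:
S_c = C_r·H/(1+e₀)·log₁₀(σ'_f/σ'_0) = 0.068×4.2/2.01×log₁₀(205.02/108)
    = 0.14209 × 0.27837 = 0.03955 m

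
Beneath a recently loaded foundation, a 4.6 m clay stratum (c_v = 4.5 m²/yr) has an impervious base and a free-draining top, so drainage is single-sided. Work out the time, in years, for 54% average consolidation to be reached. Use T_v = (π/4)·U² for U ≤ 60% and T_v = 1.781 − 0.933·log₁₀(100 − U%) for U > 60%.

Drainage path length: H_d = H = 4.6 m (single drainage).
U ≤ 60%: T_v = (π/4)·U² = (π/4)×0.54² = 0.22902.
t = T_v·H_d²/c_v = 0.22902×4.6²/4.5 = 1.077 years.

t ≈ 1.08 years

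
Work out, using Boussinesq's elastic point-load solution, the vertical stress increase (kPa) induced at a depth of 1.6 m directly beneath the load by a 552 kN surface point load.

Boussinesq vertical stress below a point load on an elastic half-space:
Δσ_z = 3P/(2πz²) · [1 + (r/z)²]^(−5/2)
r/z = 0/1.6 = 0; [1+(r/z)²]^(−5/2) = 1.
Δσ_z = 3×552/(2π×1.6²) × 1 = 102.95 × 1 = 103 kPa

Δσ_z ≈ 103 kPa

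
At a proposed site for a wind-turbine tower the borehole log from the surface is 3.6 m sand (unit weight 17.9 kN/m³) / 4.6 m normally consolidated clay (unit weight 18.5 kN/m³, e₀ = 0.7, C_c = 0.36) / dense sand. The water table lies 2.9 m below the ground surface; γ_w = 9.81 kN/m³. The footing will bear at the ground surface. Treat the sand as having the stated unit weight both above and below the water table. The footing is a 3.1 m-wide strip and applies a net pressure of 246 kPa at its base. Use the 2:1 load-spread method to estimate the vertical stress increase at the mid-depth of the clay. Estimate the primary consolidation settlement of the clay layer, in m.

S_c ≈ 0.312 m

Mid-depth of clay below the ground surface: z = 3.6 + 4.6/2 = 5.9 m.
Total vertical stress at mid-clay: σ_v = 17.9×3.6 + 18.5×2.3 = 106.99 kPa.
Pore pressure: u = 9.81×(5.9 − 2.9) = 29.43 kPa.
Initial effective stress: σ'_0 = σ_v − u = 106.99 − 29.43 = 77.56 kPa.
Stress increase at mid-clay by the 2:1 spreading method:
Δσ = qB/(B+z) = 246×3.1/(3.1+5.9) = 84.733 kPa
Final effective stress: σ'_f = σ'_0 + Δσ = 77.56 + 84.733 = 162.29 kPa.
Normally consolidated clay, so the full stress increment lies on the virgin compression line:
S_c = C_c·H/(1+e₀)·log₁₀(σ'_f/σ'_0) = 0.36×4.6/(1+0.7)×log₁₀(162.29/77.56)
    = 0.97412 × 0.32065 = 0.3124 m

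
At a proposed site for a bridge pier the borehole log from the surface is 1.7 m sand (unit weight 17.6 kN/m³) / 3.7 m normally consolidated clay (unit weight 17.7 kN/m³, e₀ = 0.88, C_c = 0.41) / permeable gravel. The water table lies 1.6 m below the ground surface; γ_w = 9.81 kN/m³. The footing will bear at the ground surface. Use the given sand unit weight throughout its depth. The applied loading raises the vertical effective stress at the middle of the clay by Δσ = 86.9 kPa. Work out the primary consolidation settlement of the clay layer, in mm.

S_c ≈ 385 mm

Mid-depth of clay below the ground surface: z = 1.7 + 3.7/2 = 3.55 m.
Total vertical stress at mid-clay: σ_v = 17.6×1.7 + 17.7×1.85 = 62.665 kPa.
Pore pressure: u = 9.81×(3.55 − 1.6) = 19.13 kPa.
Initial effective stress: σ'_0 = σ_v − u = 62.665 − 19.13 = 43.535 kPa.
Final effective stress: σ'_f = σ'_0 + Δσ = 43.535 + 86.9 = 130.44 kPa.
Normally consolidated clay, so the full stress increment lies on the virgin compression line:
S_c = C_c·H/(1+e₀)·log₁₀(σ'_f/σ'_0) = 0.41×3.7/(1+0.88)×log₁₀(130.44/43.535)
    = 0.80691 × 0.47657 = 0.3845 m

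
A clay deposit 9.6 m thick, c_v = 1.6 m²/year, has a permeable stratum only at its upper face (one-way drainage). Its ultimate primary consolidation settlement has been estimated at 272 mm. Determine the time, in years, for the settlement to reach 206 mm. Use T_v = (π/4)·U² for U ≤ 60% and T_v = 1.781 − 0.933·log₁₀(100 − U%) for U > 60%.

Drainage path length: H_d = H = 9.6 m (single drainage).
U = S(t)/S_ult = 206/272 = 0.7574.
U > 60%: T_v = 1.781 − 0.933·log₁₀(100 − 75.735) = 0.48882.
t = T_v·H_d²/c_v = 0.48882×9.6²/1.6 = 28.16 years.

t ≈ 28.2 years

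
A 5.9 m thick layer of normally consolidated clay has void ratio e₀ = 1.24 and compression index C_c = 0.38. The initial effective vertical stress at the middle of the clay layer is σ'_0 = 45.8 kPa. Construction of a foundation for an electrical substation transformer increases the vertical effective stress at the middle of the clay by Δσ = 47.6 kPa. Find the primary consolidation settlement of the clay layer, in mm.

Final effective stress: σ'_f = σ'_0 + Δσ = 45.8 + 47.6 = 93.4 kPa.
Normally consolidated clay, so the full stress increment lies on the virgin compression line:
S_c = C_c·H/(1+e₀)·log₁₀(σ'_f/σ'_0) = 0.38×5.9/(1+1.24)×log₁₀(93.4/45.8)
    = 1.0009 × 0.30948 = 0.3098 m

S_c ≈ 310 mm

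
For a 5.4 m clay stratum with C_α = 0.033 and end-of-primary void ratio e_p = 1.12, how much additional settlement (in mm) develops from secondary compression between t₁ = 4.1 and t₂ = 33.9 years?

Secondary compression: S_s = C_α·H/(1+e_p)·log₁₀(t₂/t₁)
S_s = 0.033×5.4/(1+1.12)×log₁₀(33.9/4.1)
    = 0.08406 × 0.9174 = 0.07711 m

S_s ≈ 77.1 mm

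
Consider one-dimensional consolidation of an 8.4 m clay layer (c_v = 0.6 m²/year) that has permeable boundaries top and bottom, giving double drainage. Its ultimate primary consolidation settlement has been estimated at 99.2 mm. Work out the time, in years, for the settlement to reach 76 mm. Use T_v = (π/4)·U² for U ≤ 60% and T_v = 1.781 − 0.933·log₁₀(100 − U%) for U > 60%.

t ≈ 14.8 years

Drainage path length: H_d = H/2 = 4.2 m (double drainage).
U = S(t)/S_ult = 76/99.2 = 0.7661.
U > 60%: T_v = 1.781 − 0.933·log₁₀(100 − 76.613) = 0.50375.
t = T_v·H_d²/c_v = 0.50375×4.2²/0.6 = 14.81 years.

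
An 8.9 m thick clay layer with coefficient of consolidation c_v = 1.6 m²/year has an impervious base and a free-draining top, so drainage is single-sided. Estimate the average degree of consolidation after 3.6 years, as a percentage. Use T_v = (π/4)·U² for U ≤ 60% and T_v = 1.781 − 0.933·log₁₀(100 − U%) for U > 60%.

Drainage path length: H_d = H = 8.9 m (single drainage).
T_v = c_v·t/H_d² = 1.6×3.6/8.9² = 0.072718.
T_v = 0.072718 corresponds to the U ≤ 60% branch:
U = √(4T_v/π) = 0.3043

U ≈ 30.4 %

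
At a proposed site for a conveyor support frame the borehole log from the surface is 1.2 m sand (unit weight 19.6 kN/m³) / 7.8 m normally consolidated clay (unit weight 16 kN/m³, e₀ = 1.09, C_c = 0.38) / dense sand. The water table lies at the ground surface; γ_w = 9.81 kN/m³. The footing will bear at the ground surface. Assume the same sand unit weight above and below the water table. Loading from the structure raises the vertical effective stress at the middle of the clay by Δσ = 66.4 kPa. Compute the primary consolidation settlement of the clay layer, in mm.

Mid-depth of clay below the ground surface: z = 1.2 + 7.8/2 = 5.1 m.
Total vertical stress at mid-clay: σ_v = 19.6×1.2 + 16×3.9 = 85.92 kPa.
Pore pressure: u = 9.81×(5.1 − 0) = 50.031 kPa.
Initial effective stress: σ'_0 = σ_v − u = 85.92 − 50.031 = 35.889 kPa.
Final effective stress: σ'_f = σ'_0 + Δσ = 35.889 + 66.4 = 102.29 kPa.
Normally consolidated clay, so the full stress increment lies on the virgin compression line:
S_c = C_c·H/(1+e₀)·log₁₀(σ'_f/σ'_0) = 0.38×7.8/(1+1.09)×log₁₀(102.29/35.889)
    = 1.4182 × 0.45487 = 0.6451 m

S_c ≈ 645 mm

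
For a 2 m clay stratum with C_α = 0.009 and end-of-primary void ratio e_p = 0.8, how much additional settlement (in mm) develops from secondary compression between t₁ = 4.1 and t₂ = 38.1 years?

Secondary compression: S_s = C_α·H/(1+e_p)·log₁₀(t₂/t₁)
S_s = 0.009×2/(1+0.8)×log₁₀(38.1/4.1)
    = 0.01 × 0.9681 = 0.009681 m

S_s ≈ 9.68 mm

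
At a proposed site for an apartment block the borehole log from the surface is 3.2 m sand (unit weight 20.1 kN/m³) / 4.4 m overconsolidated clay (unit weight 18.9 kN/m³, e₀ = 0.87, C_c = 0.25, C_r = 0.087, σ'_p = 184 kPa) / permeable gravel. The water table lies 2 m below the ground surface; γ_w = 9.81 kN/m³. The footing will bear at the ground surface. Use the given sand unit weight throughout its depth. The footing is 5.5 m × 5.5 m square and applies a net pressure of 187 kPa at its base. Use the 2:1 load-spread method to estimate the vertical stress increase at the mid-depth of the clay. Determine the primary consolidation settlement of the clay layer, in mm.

S_c ≈ 44.9 mm

Mid-depth of clay below the ground surface: z = 3.2 + 4.4/2 = 5.4 m.
Total vertical stress at mid-clay: σ_v = 20.1×3.2 + 18.9×2.2 = 105.9 kPa.
Pore pressure: u = 9.81×(5.4 − 2) = 33.354 kPa.
Initial effective stress: σ'_0 = σ_v − u = 105.9 − 33.354 = 72.546 kPa.
Stress increase at mid-clay by the 2:1 spreading method:
Δσ = qBL/((B+z)(L+z)) = 187×5.5×5.5/((5.5+5.4)(5.5+5.4)) = 47.612 kPa
Final effective stress: σ'_f = 72.546 + 47.612 = 120.16 kPa.
σ'_f = 120.16 ≤ σ'_p = 184 kPa, so the clay remains overconsolidated and only the recompression index applies:
S_c = C_r·H/(1+e₀)·log₁₀(σ'_f/σ'_0) = 0.087×4.4/1.87×log₁₀(120.16/72.546)
    = 0.2047 × 0.21915 = 0.04486 m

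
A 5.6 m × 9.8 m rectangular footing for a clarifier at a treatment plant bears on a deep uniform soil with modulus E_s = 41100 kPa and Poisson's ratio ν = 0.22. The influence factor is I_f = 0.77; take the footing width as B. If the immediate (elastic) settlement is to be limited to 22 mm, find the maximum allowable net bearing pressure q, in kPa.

S_e = q·B·(1−ν²)/E_s · I_f  ⇒  q = S_e·E_s / (B·(1−ν²)·I_f).
q = 0.022 × 41100 / (5.6 × 0.9516 × 0.77) = 220.4 kPa

q ≈ 220 kPa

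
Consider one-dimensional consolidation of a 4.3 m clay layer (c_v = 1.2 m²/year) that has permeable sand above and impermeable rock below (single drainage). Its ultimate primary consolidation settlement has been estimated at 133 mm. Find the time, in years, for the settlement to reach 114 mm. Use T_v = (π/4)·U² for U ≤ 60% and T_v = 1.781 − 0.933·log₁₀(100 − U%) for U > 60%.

Drainage path length: H_d = H = 4.3 m (single drainage).
U = S(t)/S_ult = 114/133 = 0.8571.
U > 60%: T_v = 1.781 − 0.933·log₁₀(100 − 85.714) = 0.70348.
t = T_v·H_d²/c_v = 0.70348×4.3²/1.2 = 10.84 years.

t ≈ 10.8 years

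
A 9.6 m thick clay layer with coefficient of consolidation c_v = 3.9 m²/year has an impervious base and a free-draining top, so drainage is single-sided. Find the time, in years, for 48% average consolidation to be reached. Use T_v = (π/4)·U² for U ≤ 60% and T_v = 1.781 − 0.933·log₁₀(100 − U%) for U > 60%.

Drainage path length: H_d = H = 9.6 m (single drainage).
U ≤ 60%: T_v = (π/4)·U² = (π/4)×0.48² = 0.18096.
t = T_v·H_d²/c_v = 0.18096×9.6²/3.9 = 4.276 years.

t ≈ 4.28 years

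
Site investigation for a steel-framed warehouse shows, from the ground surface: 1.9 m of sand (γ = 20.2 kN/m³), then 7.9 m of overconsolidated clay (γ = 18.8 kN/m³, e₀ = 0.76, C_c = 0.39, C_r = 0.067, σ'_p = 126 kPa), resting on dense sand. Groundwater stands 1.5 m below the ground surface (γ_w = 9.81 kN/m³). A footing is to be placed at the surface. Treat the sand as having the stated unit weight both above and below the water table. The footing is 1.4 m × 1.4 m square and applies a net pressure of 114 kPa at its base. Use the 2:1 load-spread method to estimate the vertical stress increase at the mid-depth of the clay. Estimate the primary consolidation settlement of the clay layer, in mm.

S_c ≈ 7.7 mm

Mid-depth of clay below the ground surface: z = 1.9 + 7.9/2 = 5.85 m.
Total vertical stress at mid-clay: σ_v = 20.2×1.9 + 18.8×3.95 = 112.64 kPa.
Pore pressure: u = 9.81×(5.85 − 1.5) = 42.673 kPa.
Initial effective stress: σ'_0 = σ_v − u = 112.64 − 42.673 = 69.967 kPa.
Stress increase at mid-clay by the 2:1 spreading method:
Δσ = qBL/((B+z)(L+z)) = 114×1.4×1.4/((1.4+5.85)(1.4+5.85)) = 4.2509 kPa
Final effective stress: σ'_f = 69.967 + 4.2509 = 74.218 kPa.
σ'_f = 74.218 ≤ σ'_p = 126 kPa, so the clay remains overconsolidated and only the recompression index applies:
S_c = C_r·H/(1+e₀)·log₁₀(σ'_f/σ'_0) = 0.067×7.9/1.76×log₁₀(74.218/69.967)
    = 0.30074 × 0.025616 = 0.007704 m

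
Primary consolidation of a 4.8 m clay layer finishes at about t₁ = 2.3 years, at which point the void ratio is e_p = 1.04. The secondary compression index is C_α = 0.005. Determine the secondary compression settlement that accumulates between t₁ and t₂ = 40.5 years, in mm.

S_s ≈ 14.7 mm

Secondary compression: S_s = C_α·H/(1+e_p)·log₁₀(t₂/t₁)
S_s = 0.005×4.8/(1+1.04)×log₁₀(40.5/2.3)
    = 0.01176 × 1.246 = 0.01466 m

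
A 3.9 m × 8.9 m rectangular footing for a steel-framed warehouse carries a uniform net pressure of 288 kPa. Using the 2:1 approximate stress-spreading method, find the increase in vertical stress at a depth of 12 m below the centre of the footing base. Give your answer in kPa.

Δσ_z ≈ 30.1 kPa

By the 2:1 method the load spreads at 1 horizontal : 2 vertical, so at depth z the loaded area has grown by z in each plan dimension:
Δσ = qBL/((B+z)(L+z)) = 288×3.9×8.9/((3.9+12)(8.9+12)) = 30.082 kPa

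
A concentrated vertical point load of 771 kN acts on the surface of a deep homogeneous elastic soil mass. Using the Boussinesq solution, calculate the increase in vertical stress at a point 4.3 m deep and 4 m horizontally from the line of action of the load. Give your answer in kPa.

Δσ_z ≈ 4.19 kPa

Boussinesq vertical stress below a point load on an elastic half-space:
Δσ_z = 3P/(2πz²) · [1 + (r/z)²]^(−5/2)
r/z = 4/4.3 = 0.93023; [1+(r/z)²]^(−5/2) = 0.21043.
Δσ_z = 3×771/(2π×4.3²) × 0.21043 = 19.909 × 0.21043 = 4.189 kPa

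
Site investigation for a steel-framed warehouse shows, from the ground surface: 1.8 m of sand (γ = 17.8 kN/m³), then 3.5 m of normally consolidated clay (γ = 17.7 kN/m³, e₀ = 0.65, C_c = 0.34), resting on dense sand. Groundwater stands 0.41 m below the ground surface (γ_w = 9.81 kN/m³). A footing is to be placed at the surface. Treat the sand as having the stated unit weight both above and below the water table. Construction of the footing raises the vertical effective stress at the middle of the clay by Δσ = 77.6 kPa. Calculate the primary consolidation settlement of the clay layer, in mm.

Mid-depth of clay below the ground surface: z = 1.8 + 3.5/2 = 3.55 m.
Total vertical stress at mid-clay: σ_v = 17.8×1.8 + 17.7×1.75 = 63.015 kPa.
Pore pressure: u = 9.81×(3.55 − 0.41) = 30.803 kPa.
Initial effective stress: σ'_0 = σ_v − u = 63.015 − 30.803 = 32.212 kPa.
Final effective stress: σ'_f = σ'_0 + Δσ = 32.212 + 77.6 = 109.81 kPa.
Normally consolidated clay, so the full stress increment lies on the virgin compression line:
S_c = C_c·H/(1+e₀)·log₁₀(σ'_f/σ'_0) = 0.34×3.5/(1+0.65)×log₁₀(109.81/32.212)
    = 0.72121 × 0.53262 = 0.3841 m

S_c ≈ 384 mm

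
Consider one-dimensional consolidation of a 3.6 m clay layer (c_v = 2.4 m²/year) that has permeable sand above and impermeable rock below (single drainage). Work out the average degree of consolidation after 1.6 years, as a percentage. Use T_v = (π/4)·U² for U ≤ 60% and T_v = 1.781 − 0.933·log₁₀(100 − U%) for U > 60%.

U ≈ 61 %

Drainage path length: H_d = H = 3.6 m (single drainage).
T_v = c_v·t/H_d² = 2.4×1.6/3.6² = 0.2963.
T_v = 0.2963 corresponds to the U > 60% branch:
U = 1 − 10^((1.781 − T_v)/0.933)/100 = 0.6098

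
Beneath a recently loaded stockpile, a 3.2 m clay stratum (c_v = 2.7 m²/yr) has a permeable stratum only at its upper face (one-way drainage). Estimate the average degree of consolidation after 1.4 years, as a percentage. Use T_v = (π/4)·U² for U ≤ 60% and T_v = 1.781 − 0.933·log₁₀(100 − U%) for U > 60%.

U ≈ 67.4 %

Drainage path length: H_d = H = 3.2 m (single drainage).
T_v = c_v·t/H_d² = 2.7×1.4/3.2² = 0.36914.
T_v = 0.36914 corresponds to the U > 60% branch:
U = 1 − 10^((1.781 − T_v)/0.933)/100 = 0.674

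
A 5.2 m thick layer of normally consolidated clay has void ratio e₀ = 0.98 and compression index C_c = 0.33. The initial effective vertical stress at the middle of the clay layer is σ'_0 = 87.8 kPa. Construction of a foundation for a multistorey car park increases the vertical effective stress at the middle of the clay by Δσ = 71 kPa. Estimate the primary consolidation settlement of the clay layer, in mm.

S_c ≈ 223 mm

Final effective stress: σ'_f = σ'_0 + Δσ = 87.8 + 71 = 158.8 kPa.
Normally consolidated clay, so the full stress increment lies on the virgin compression line:
S_c = C_c·H/(1+e₀)·log₁₀(σ'_f/σ'_0) = 0.33×5.2/(1+0.98)×log₁₀(158.8/87.8)
    = 0.86667 × 0.25736 = 0.223 m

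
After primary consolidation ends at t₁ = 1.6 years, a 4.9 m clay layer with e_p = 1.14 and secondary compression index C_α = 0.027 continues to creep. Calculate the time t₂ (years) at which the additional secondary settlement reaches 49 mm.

S_s = C_α·H/(1+e_p)·log₁₀(t₂/t₁) ⇒ log₁₀(t₂/t₁) = S_s·(1+e_p)/(C_α·H).
log₁₀(t₂/t₁) = 0.049 × (1+1.14) / (0.027×4.9) = 0.7926
t₂ = t₁ × 10^0.7926 = 1.6 × 6.203 = 9.925 years

t₂ ≈ 9.92 years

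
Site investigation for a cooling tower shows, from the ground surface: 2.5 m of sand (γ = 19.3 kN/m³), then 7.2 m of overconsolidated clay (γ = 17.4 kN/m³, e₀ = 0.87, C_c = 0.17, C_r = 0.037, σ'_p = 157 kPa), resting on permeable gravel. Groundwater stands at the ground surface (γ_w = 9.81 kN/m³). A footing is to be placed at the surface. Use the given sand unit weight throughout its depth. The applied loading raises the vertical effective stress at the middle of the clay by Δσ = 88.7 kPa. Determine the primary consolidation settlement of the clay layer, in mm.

S_c ≈ 62.3 mm

Mid-depth of clay below the ground surface: z = 2.5 + 7.2/2 = 6.1 m.
Total vertical stress at mid-clay: σ_v = 19.3×2.5 + 17.4×3.6 = 110.89 kPa.
Pore pressure: u = 9.81×(6.1 − 0) = 59.841 kPa.
Initial effective stress: σ'_0 = σ_v − u = 110.89 − 59.841 = 51.049 kPa.
Final effective stress: σ'_f = 51.049 + 88.7 = 139.75 kPa.
σ'_f = 139.75 ≤ σ'_p = 157 kPa, so the clay remains overconsolidated and only the recompression index applies:
S_c = C_r·H/(1+e₀)·log₁₀(σ'_f/σ'_0) = 0.037×7.2/1.87×log₁₀(139.75/51.049)
    = 0.14246 × 0.43736 = 0.06231 m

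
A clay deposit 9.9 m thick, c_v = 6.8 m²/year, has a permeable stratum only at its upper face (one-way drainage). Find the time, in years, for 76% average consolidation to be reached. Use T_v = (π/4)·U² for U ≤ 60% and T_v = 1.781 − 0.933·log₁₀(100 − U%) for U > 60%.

Drainage path length: H_d = H = 9.9 m (single drainage).
U > 60%: T_v = 1.781 − 0.933·log₁₀(100 − 76) = 0.49326.
t = T_v·H_d²/c_v = 0.49326×9.9²/6.8 = 7.109 years.

t ≈ 7.11 years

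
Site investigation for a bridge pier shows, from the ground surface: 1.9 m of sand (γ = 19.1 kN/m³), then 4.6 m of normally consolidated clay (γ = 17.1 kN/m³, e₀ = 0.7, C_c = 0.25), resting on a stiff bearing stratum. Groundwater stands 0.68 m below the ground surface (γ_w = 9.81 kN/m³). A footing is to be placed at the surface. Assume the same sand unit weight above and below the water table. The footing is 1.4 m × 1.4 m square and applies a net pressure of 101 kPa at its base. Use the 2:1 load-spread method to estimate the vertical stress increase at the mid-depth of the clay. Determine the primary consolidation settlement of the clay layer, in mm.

Mid-depth of clay below the ground surface: z = 1.9 + 4.6/2 = 4.2 m.
Total vertical stress at mid-clay: σ_v = 19.1×1.9 + 17.1×2.3 = 75.62 kPa.
Pore pressure: u = 9.81×(4.2 − 0.68) = 34.531 kPa.
Initial effective stress: σ'_0 = σ_v − u = 75.62 − 34.531 = 41.089 kPa.
Stress increase at mid-clay by the 2:1 spreading method:
Δσ = qBL/((B+z)(L+z)) = 101×1.4×1.4/((1.4+4.2)(1.4+4.2)) = 6.3125 kPa
Final effective stress: σ'_f = σ'_0 + Δσ = 41.089 + 6.3125 = 47.401 kPa.
Normally consolidated clay, so the full stress increment lies on the virgin compression line:
S_c = C_c·H/(1+e₀)·log₁₀(σ'_f/σ'_0) = 0.25×4.6/(1+0.7)×log₁₀(47.401/41.089)
    = 0.67647 × 0.062062 = 0.04198 m

S_c ≈ 42 mm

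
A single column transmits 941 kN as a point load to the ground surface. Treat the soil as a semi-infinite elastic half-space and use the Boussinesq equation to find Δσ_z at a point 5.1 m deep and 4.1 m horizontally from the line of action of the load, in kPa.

Boussinesq vertical stress below a point load on an elastic half-space:
Δσ_z = 3P/(2πz²) · [1 + (r/z)²]^(−5/2)
r/z = 4.1/5.1 = 0.80392; [1+(r/z)²]^(−5/2) = 0.28756.
Δσ_z = 3×941/(2π×5.1²) × 0.28756 = 17.274 × 0.28756 = 4.967 kPa

Δσ_z ≈ 4.97 kPa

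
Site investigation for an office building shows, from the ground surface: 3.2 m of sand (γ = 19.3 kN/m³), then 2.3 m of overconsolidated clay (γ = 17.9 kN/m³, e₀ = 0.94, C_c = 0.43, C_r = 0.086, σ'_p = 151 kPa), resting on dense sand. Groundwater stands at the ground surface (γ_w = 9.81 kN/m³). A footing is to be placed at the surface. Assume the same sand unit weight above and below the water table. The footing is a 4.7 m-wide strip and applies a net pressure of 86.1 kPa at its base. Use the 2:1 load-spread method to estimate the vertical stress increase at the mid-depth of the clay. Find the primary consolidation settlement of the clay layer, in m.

S_c ≈ 0.0334 m

Mid-depth of clay below the ground surface: z = 3.2 + 2.3/2 = 4.35 m.
Total vertical stress at mid-clay: σ_v = 19.3×3.2 + 17.9×1.15 = 82.345 kPa.
Pore pressure: u = 9.81×(4.35 − 0) = 42.673 kPa.
Initial effective stress: σ'_0 = σ_v − u = 82.345 − 42.673 = 39.672 kPa.
Stress increase at mid-clay by the 2:1 spreading method:
Δσ = qB/(B+z) = 86.1×4.7/(4.7+4.35) = 44.715 kPa
Final effective stress: σ'_f = 39.672 + 44.715 = 84.387 kPa.
σ'_f = 84.387 ≤ σ'_p = 151 kPa, so the clay remains overconsolidated and only the recompression index applies:
S_c = C_r·H/(1+e₀)·log₁₀(σ'_f/σ'_0) = 0.086×2.3/1.94×log₁₀(84.387/39.672)
    = 0.10196 × 0.32779 = 0.03342 m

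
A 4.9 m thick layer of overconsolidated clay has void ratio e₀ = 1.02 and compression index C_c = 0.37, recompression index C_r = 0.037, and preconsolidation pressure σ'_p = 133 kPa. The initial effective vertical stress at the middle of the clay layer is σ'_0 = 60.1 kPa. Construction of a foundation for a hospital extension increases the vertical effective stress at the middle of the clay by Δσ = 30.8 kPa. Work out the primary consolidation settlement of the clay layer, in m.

Final effective stress: σ'_f = 60.1 + 30.8 = 90.9 kPa.
σ'_f = 90.9 ≤ σ'_p = 133 kPa, so the clay remains overconsolidated and only the recompression index applies:
S_c = C_r·H/(1+e₀)·log₁₀(σ'_f/σ'_0) = 0.037×4.9/2.02×log₁₀(90.9/60.1)
    = 0.089751 × 0.17969 = 0.01613 m

S_c ≈ 0.0161 m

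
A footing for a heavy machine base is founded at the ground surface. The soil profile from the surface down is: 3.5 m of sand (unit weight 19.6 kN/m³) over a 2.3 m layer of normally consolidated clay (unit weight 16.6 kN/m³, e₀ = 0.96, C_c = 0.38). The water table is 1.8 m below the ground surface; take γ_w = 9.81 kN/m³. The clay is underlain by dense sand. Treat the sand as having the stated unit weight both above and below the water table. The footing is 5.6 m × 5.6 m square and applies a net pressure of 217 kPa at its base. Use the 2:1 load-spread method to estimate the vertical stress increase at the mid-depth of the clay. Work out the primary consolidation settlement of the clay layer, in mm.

Mid-depth of clay below the ground surface: z = 3.5 + 2.3/2 = 4.65 m.
Total vertical stress at mid-clay: σ_v = 19.6×3.5 + 16.6×1.15 = 87.69 kPa.
Pore pressure: u = 9.81×(4.65 − 1.8) = 27.959 kPa.
Initial effective stress: σ'_0 = σ_v − u = 87.69 − 27.959 = 59.731 kPa.
Stress increase at mid-clay by the 2:1 spreading method:
Δσ = qBL/((B+z)(L+z)) = 217×5.6×5.6/((5.6+4.65)(5.6+4.65)) = 64.772 kPa
Final effective stress: σ'_f = σ'_0 + Δσ = 59.731 + 64.772 = 124.5 kPa.
Normally consolidated clay, so the full stress increment lies on the virgin compression line:
S_c = C_c·H/(1+e₀)·log₁₀(σ'_f/σ'_0) = 0.38×2.3/(1+0.96)×log₁₀(124.5/59.731)
    = 0.44592 × 0.31897 = 0.1422 m

S_c ≈ 142 mm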